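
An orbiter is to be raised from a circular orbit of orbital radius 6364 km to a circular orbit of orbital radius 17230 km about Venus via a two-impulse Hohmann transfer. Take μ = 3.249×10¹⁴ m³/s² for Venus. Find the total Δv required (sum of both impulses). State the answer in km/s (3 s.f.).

Δv_total ≈ 2.64 km/s

r₁ = 6364 km = 6.364×10⁶ m.
r₂ = 17230 km = 1.723×10⁷ m.
Transfer ellipse a_t = (r₁ + r₂)/2 = 1.180×10⁷ m.
At r₁: circular v_c1 = √(μ/r₁) = 7145 m/s; transfer-periapsis v_p = √[μ(2/r₁ − 1/a_t)] = 8635 m/s.
Δv₁ = v_p − v_c1 = 1490 m/s.
At r₂: circular v_c2 = √(μ/r₂) = 4342 m/s; transfer-apoapsis v_a = √[μ(2/r₂ − 1/a_t)] = 3189 m/s.
Δv₂ = v_c2 − v_a = 1153 m/s.
Total Δv = Δv₁ + Δv₂ = 2643 m/s = 2.643 km/s.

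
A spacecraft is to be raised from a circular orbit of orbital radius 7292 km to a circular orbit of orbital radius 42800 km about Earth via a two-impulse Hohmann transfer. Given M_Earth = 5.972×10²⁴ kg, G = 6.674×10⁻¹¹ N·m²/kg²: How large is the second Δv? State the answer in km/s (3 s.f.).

μ = GM = 6.674×10⁻¹¹ × 5.972×10²⁴ = 3.986×10¹⁴ m³/s².
r₁ = 7292 km = 7.292×10⁶ m.
r₂ = 42800 km = 4.280×10⁷ m.
Transfer ellipse a_t = (r₁ + r₂)/2 = 2.505×10⁷ m.
At r₁: circular v_c1 = √(μ/r₁) = 7393 m/s; transfer-perigee v_p = √[μ(2/r₁ − 1/a_t)] = 9665 m/s.
At r₂: circular v_c2 = √(μ/r₂) = 3052 m/s; transfer-apogee v_a = √[μ(2/r₂ − 1/a_t)] = 1647 m/s.
Δv₂ = v_c2 − v_a = 1405 m/s.
= 1.405 km/s.

Δv ≈ 1.41 km/s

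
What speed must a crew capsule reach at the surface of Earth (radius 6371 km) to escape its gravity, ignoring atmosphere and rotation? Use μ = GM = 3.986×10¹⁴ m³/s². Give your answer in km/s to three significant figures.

r = R = 6.371×10⁶ m.
Escape speed v_esc = √(2μ/r) = √(2 × 3.986×10¹⁴ / 6.371×10⁶) = √(1.251×10⁸) = 11190 m/s.
= 11.19 km/s.

v_esc ≈ 11.2 km/s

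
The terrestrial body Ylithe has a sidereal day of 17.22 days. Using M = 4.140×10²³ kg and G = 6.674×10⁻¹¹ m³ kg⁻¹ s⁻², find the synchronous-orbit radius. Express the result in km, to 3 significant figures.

r_sync ≈ 1.16×10⁵ km

μ = GM = 6.674×10⁻¹¹ × 4.140×10²³ = 2.763×10¹³ m³/s².
T = 17.22 days = 1.488×10⁶ s.
A synchronous orbit has period T, so by Kepler's third law a = (μT²/4π²)^(1/3).
μT²/4π² = 2.763×10¹³ × (1.488×10⁶)² / 39.48 = 1.549×10²⁴ m³.
a = 1.157×10⁸ m = 1.1571×10⁵ km.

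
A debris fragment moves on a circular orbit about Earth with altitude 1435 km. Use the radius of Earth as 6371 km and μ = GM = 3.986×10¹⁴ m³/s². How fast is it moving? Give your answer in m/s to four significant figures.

v ≈ 7146 m/s

r = 6371 + 1435 = 7806.0 km = 7.8060×10⁶ m.
For a circular orbit v = √(μ/r) = √(3.986×10¹⁴ / 7.806×10⁶) = √(5.106×10⁷) = 7146 m/s.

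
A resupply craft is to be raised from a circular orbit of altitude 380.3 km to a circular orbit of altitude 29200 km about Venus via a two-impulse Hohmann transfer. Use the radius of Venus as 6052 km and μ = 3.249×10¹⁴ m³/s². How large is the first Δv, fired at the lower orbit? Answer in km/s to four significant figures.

Δv ≈ 2.136 km/s

r₁ = 6052 + 380.3 = 6432.3 km = 6.4323×10⁶ m.
r₂ = 6052 + 29200 = 35252 km = 3.5252×10⁷ m.
Transfer ellipse a_t = (r₁ + r₂)/2 = 2.084×10⁷ m.
At r₁: circular v_c1 = √(μ/r₁) = 7107 m/s; transfer-periapsis v_p = √[μ(2/r₁ − 1/a_t)] = 9243 m/s.
Δv₁ = v_p − v_c1 = 2136 m/s.
= 2.136 km/s.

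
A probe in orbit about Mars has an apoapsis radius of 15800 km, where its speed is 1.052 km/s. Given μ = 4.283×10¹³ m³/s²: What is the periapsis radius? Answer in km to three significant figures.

r_a = 1.580×10⁷ m.
Specific energy ε = v²/2 − μ/r = -2.157×10⁶ J/kg, so a = −μ/(2ε) = 9.926×10⁶ m.
The apsides satisfy r_p + r_a = 2a, so the periapsis radius is 2a − r_a = 4.053×10⁶ m = 4052.5 km.

periapsis radius ≈ 4050 km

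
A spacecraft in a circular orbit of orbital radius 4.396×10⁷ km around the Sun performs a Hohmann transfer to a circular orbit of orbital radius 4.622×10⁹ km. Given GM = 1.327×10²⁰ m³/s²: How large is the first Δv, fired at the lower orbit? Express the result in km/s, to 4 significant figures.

r₁ = 4.396×10⁷ km = 4.396×10¹⁰ m.
r₂ = 4.622×10⁹ km = 4.622×10¹² m.
Transfer ellipse a_t = (r₁ + r₂)/2 = 2.333×10¹² m.
At r₁: circular v_c1 = √(μ/r₁) = 54940 m/s; transfer-perihelion v_p = √[μ(2/r₁ − 1/a_t)] = 77330 m/s.
Δv₁ = v_p − v_c1 = 22390 m/s.
= 22.39 km/s.

Δv ≈ 22.39 km/s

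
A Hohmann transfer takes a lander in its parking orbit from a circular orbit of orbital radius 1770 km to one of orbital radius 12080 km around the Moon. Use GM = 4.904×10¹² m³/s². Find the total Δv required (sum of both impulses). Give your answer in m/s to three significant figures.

Δv_total ≈ 849 m/s

r₁ = 1770 km = 1.770×10⁶ m.
r₂ = 12080 km = 1.208×10⁷ m.
Transfer ellipse a_t = (r₁ + r₂)/2 = 6.925×10⁶ m.
At r₁: circular v_c1 = √(μ/r₁) = 1665 m/s; transfer-perilune v_p = √[μ(2/r₁ − 1/a_t)] = 2198 m/s.
Δv₁ = v_p − v_c1 = 533.9 m/s.
At r₂: circular v_c2 = √(μ/r₂) = 637.2 m/s; transfer-apolune v_a = √[μ(2/r₂ − 1/a_t)] = 322.1 m/s.
Δv₂ = v_c2 − v_a = 315.0 m/s.
Total Δv = Δv₁ + Δv₂ = 848.9 m/s.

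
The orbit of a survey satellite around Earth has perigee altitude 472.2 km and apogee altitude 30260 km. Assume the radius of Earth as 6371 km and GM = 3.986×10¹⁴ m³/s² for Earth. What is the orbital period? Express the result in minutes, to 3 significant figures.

T ≈ 532 minutes

r_p = 6371 + 472.2 = 6843.2 km = 6.8432×10⁶ m.
r_a = 6371 + 30260 = 36631 km = 3.6631×10⁷ m.
Semi-major axis a = (r_p + r_a)/2 = (6843.2 + 36631)/2 = 21737 km = 2.174×10⁷ m.
By Kepler's third law T = 2π√(a³/μ) = 2π × 5.076×10³ = 3.189×10⁴ s.
= 531.6 minutes.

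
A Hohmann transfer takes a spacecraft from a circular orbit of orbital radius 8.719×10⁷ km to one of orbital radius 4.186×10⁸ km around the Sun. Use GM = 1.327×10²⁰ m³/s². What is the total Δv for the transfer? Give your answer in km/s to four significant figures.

Δv_total ≈ 18.53 km/s

r₁ = 8.719×10⁷ km = 8.719×10¹⁰ m.
r₂ = 4.186×10⁸ km = 4.186×10¹¹ m.
Transfer ellipse a_t = (r₁ + r₂)/2 = 2.529×10¹¹ m.
At r₁: circular v_c1 = √(μ/r₁) = 39010 m/s; transfer-perihelion v_p = √[μ(2/r₁ − 1/a_t)] = 50190 m/s.
Δv₁ = v_p − v_c1 = 11180 m/s.
At r₂: circular v_c2 = √(μ/r₂) = 17800 m/s; transfer-aphelion v_a = √[μ(2/r₂ − 1/a_t)] = 10450 m/s.
Δv₂ = v_c2 − v_a = 7350 m/s.
Total Δv = Δv₁ + Δv₂ = 18530 m/s = 18.53 km/s.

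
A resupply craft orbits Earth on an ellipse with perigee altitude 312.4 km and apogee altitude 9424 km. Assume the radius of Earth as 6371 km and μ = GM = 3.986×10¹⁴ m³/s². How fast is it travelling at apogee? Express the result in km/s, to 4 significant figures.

v ≈ 3.874 km/s

r_p = 6371 + 312.4 = 6683.4 km = 6.6834×10⁶ m.
r_a = 6371 + 9424 = 15795 km = 1.5795×10⁷ m.
Semi-major axis a = (r_p + r_a)/2 = 11239 km = 1.124×10⁷ m.
Vis-viva: v² = μ(2/r − 1/a) = 3.986×10¹⁴ × (1.266×10⁻⁷ − 8.897×10⁻⁸) = 1.501×10⁷ m²/s².
v = 3874 m/s = 3.874 km/s.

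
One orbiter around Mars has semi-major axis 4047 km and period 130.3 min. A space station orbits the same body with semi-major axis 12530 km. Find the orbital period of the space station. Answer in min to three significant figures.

T₂ ≈ 710 min

Kepler's third law: T² ∝ a³, so T₂ = T₁ (a₂/a₁)^(3/2).
a₂/a₁ = 3.096, (a₂/a₁)^(3/2) = 5.448.
T₂ = 130.3 × 5.448 = 709.9 min.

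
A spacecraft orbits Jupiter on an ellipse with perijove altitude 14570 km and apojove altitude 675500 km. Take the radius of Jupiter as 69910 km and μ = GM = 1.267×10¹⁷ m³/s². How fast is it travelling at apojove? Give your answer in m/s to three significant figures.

v ≈ 5880 m/s

r_p = 69910 + 14570 = 84480 km = 8.4480×10⁷ m.
r_a = 69910 + 675500 = 745410 km = 7.4541×10⁸ m.
Semi-major axis a = (r_p + r_a)/2 = 4.1494×10⁵ km = 4.149×10⁸ m.
Vis-viva: v² = μ(2/r − 1/a) = 1.267×10¹⁷ × (2.683×10⁻⁹ − 2.410×10⁻⁹) = 3.461×10⁷ m²/s².
v = 5883 m/s.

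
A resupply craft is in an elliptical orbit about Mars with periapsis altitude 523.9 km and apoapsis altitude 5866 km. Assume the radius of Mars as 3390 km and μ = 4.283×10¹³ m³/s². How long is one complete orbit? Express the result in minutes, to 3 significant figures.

T ≈ 270 minutes

r_p = 3390 + 523.9 = 3913.9 km = 3.9139×10⁶ m.
r_a = 3390 + 5866 = 9256.0 km = 9.2560×10⁶ m.
Semi-major axis a = (r_p + r_a)/2 = (3913.9 + 9256.0)/2 = 6584.9 km = 6.585×10⁶ m.
By Kepler's third law T = 2π√(a³/μ) = 2π × 2.582×10³ = 1.622×10⁴ s.
= 270.4 minutes.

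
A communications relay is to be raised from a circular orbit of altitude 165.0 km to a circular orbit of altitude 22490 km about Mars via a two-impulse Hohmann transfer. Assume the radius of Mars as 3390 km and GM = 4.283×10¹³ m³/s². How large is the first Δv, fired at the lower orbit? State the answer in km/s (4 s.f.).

Δv ≈ 1.132 km/s

r₁ = 3390 + 165.0 = 3555.0 km = 3.5550×10⁶ m.
r₂ = 3390 + 22490 = 25880 km = 2.5880×10⁷ m.
Transfer ellipse a_t = (r₁ + r₂)/2 = 1.472×10⁷ m.
At r₁: circular v_c1 = √(μ/r₁) = 3471 m/s; transfer-periapsis v_p = √[μ(2/r₁ − 1/a_t)] = 4603 m/s.
Δv₁ = v_p − v_c1 = 1132 m/s.
= 1.132 km/s.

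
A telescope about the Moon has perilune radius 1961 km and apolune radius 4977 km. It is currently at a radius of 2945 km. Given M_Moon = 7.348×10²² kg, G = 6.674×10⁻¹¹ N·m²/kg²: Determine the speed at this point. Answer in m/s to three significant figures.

μ = GM = 6.674×10⁻¹¹ × 7.348×10²² = 4.904×10¹² m³/s².
Semi-major axis a = (r_p + r_a)/2 = 3469.0 km = 3.469×10⁶ m.
Vis-viva: v² = μ(2/r − 1/a) = 4.904×10¹² × (6.791×10⁻⁷ − 2.883×10⁻⁷) = 1.917×10⁶ m²/s².
v = 1384 m/s.

v ≈ 1380 m/s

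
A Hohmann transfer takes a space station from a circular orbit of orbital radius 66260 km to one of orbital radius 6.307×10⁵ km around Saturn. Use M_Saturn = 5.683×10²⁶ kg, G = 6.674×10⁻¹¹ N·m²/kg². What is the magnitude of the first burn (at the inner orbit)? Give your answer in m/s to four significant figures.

μ = GM = 6.674×10⁻¹¹ × 5.683×10²⁶ = 3.793×10¹⁶ m³/s².
r₁ = 66260 km = 6.626×10⁷ m.
r₂ = 6.307×10⁵ km = 6.307×10⁸ m.
Transfer ellipse a_t = (r₁ + r₂)/2 = 3.485×10⁸ m.
At r₁: circular v_c1 = √(μ/r₁) = 23930 m/s; transfer-perikrone v_p = √[μ(2/r₁ − 1/a_t)] = 32190 m/s.
Δv₁ = v_p − v_c1 = 8262 m/s.

Δv ≈ 8262 m/s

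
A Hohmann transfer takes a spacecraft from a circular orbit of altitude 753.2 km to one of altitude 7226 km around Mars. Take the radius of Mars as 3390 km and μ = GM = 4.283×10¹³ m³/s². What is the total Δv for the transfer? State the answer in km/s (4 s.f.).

Δv_total ≈ 1.145 km/s

r₁ = 3390 + 753.2 = 4143.2 km = 4.1432×10⁶ m.
r₂ = 3390 + 7226 = 10616 km = 1.0616×10⁷ m.
Transfer ellipse a_t = (r₁ + r₂)/2 = 7.380×10⁶ m.
At r₁: circular v_c1 = √(μ/r₁) = 3215 m/s; transfer-periapsis v_p = √[μ(2/r₁ − 1/a_t)] = 3856 m/s.
Δv₁ = v_p − v_c1 = 641.1 m/s.
At r₂: circular v_c2 = √(μ/r₂) = 2009 m/s; transfer-apoapsis v_a = √[μ(2/r₂ − 1/a_t)] = 1505 m/s.
Δv₂ = v_c2 − v_a = 503.6 m/s.
Total Δv = Δv₁ + Δv₂ = 1145 m/s = 1.145 km/s.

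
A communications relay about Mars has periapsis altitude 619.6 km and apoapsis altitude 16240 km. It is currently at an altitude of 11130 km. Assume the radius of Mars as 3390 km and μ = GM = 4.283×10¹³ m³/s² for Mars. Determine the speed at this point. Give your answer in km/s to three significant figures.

r_p = 3390 + 619.6 = 4009.6 km = 4.0096×10⁶ m.
r_a = 3390 + 16240 = 19630 km = 1.9630×10⁷ m.
r = 3390 + 11130 = 14520 km = 1.452×10⁷ m.
Semi-major axis a = (r_p + r_a)/2 = 11820 km = 1.182×10⁷ m.
Vis-viva: v² = μ(2/r − 1/a) = 4.283×10¹³ × (1.377×10⁻⁷ − 8.460×10⁻⁸) = 2.276×10⁶ m²/s².
v = 1509 m/s = 1.509 km/s.

v ≈ 1.51 km/s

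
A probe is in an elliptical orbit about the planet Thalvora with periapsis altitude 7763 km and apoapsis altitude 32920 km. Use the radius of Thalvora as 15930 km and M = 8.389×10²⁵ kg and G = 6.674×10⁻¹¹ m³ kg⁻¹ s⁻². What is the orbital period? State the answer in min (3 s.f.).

T ≈ 306 min

μ = GM = 6.674×10⁻¹¹ × 8.389×10²⁵ = 5.599×10¹⁵ m³/s².
r_p = 15930 + 7763 = 23693 km = 2.3693×10⁷ m.
r_a = 15930 + 32920 = 48850 km = 4.8850×10⁷ m.
Semi-major axis a = (r_p + r_a)/2 = (23693 + 48850)/2 = 36272 km = 3.627×10⁷ m.
By Kepler's third law T = 2π√(a³/μ) = 2π × 2.919×10³ = 1.834×10⁴ s.
= 305.7 min.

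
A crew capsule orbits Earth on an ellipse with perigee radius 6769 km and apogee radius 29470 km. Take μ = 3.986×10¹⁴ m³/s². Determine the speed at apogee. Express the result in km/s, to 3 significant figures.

Semi-major axis a = (r_p + r_a)/2 = 18120 km = 1.812×10⁷ m.
Vis-viva: v² = μ(2/r − 1/a) = 3.986×10¹⁴ × (6.787×10⁻⁸ − 5.519×10⁻⁸) = 5.053×10⁶ m²/s².
v = 2248 m/s = 2.248 km/s.

v ≈ 2.25 km/s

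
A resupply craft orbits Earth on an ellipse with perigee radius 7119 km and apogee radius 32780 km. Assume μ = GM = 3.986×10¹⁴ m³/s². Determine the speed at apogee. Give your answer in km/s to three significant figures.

v ≈ 2.08 km/s

Semi-major axis a = (r_p + r_a)/2 = 19950 km = 1.995×10⁷ m.
Vis-viva: v² = μ(2/r − 1/a) = 3.986×10¹⁴ × (6.101×10⁻⁸ − 5.013×10⁻⁸) = 4.339×10⁶ m²/s².
v = 2083 m/s = 2.083 km/s.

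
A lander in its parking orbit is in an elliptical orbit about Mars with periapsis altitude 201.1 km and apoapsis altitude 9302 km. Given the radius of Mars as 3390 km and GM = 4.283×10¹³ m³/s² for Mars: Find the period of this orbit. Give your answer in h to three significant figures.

T ≈ 6.20 h

r_p = 3390 + 201.1 = 3591.1 km = 3.5911×10⁶ m.
r_a = 3390 + 9302 = 12692 km = 1.2692×10⁷ m.
Semi-major axis a = (r_p + r_a)/2 = (3591.1 + 12692)/2 = 8141.6 km = 8.142×10⁶ m.
By Kepler's third law T = 2π√(a³/μ) = 2π × 3.550×10³ = 2.230×10⁴ s.
= 6.195 h.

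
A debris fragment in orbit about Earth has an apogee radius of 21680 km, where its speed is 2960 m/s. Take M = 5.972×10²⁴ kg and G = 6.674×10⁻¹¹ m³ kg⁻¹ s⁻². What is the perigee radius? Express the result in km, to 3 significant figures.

μ = GM = 6.674×10⁻¹¹ × 5.972×10²⁴ = 3.986×10¹⁴ m³/s².
r_a = 2.168×10⁷ m.
Specific energy ε = v²/2 − μ/r = -1.400×10⁷ J/kg, so a = −μ/(2ε) = 1.423×10⁷ m.
The apsides satisfy r_p + r_a = 2a, so the perigee radius is 2a − r_a = 6.782×10⁶ m = 6782.3 km.

perigee radius ≈ 6780 km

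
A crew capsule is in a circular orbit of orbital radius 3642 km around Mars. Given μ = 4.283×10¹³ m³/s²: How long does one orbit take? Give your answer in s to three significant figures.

T ≈ 6670 s

r = 3642 km = 3.642×10⁶ m.
Kepler's third law: T = 2π√(r³/μ) = 2π√((3.642×10⁶)³ / 4.283×10¹³).
r³/μ = 1.128×10⁶ s², so T = 2π × 1.062×10³ = 6.673×10³ s.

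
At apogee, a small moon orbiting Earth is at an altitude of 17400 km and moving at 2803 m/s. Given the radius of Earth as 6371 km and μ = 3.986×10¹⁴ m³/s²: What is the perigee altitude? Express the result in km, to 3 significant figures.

r_a = 6371 + 17400 = 23771 km = 2.377×10⁷ m.
Specific energy ε = v²/2 − μ/r = -1.284×10⁷ J/kg, so a = −μ/(2ε) = 1.552×10⁷ m.
The apsides satisfy r_p + r_a = 2a, so the perigee radius is 2a − r_a = 7.273×10⁶ m = 7272.8 km.
Perigee altitude = 7272.8 − 6371 = 901.79 km.

perigee altitude ≈ 902 km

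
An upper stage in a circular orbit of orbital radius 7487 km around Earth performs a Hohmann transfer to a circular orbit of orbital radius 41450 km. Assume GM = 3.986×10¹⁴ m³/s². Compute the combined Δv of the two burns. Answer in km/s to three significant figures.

r₁ = 7487 km = 7.487×10⁶ m.
r₂ = 41450 km = 4.145×10⁷ m.
Transfer ellipse a_t = (r₁ + r₂)/2 = 2.447×10⁷ m.
At r₁: circular v_c1 = √(μ/r₁) = 7297 m/s; transfer-perigee v_p = √[μ(2/r₁ − 1/a_t)] = 9497 m/s.
Δv₁ = v_p − v_c1 = 2200 m/s.
At r₂: circular v_c2 = √(μ/r₂) = 3101 m/s; transfer-apogee v_a = √[μ(2/r₂ − 1/a_t)] = 1715 m/s.
Δv₂ = v_c2 − v_a = 1386 m/s.
Total Δv = Δv₁ + Δv₂ = 3586 m/s = 3.586 km/s.

Δv_total ≈ 3.59 km/s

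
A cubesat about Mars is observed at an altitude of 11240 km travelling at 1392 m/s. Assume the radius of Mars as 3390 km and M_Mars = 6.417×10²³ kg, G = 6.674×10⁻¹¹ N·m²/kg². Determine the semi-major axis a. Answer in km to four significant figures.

μ = GM = 6.674×10⁻¹¹ × 6.417×10²³ = 4.283×10¹³ m³/s².
r = 3390 + 11240 = 14630 km = 1.463×10⁷ m.
Vis-viva rearranged: 1/a = 2/r − v²/μ = 1.367×10⁻⁷ − 4.524×10⁻⁸ = 9.146×10⁻⁸ m⁻¹.
a = 1.093×10⁷ m = 10934 km.

a ≈ 10930 km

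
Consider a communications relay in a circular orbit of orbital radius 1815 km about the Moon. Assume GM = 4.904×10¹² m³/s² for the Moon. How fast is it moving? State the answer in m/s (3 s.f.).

r = 1815 km = 1.815×10⁶ m.
For a circular orbit v = √(μ/r) = √(4.904×10¹² / 1.815×10⁶) = √(2.702×10⁶) = 1644 m/s.

v ≈ 1640 m/s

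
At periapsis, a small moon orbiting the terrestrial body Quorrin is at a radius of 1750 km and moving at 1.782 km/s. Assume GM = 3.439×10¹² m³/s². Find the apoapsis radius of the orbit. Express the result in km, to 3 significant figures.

apoapsis radius ≈ 7360 km

r_p = 1.750×10⁶ m.
Specific energy ε = v²/2 − μ/r = -3.774×10⁵ J/kg, so a = −μ/(2ε) = 4.556×10⁶ m.
The apsides satisfy r_p + r_a = 2a, so the apoapsis radius is 2a − r_p = 7.363×10⁶ m = 7362.8 km.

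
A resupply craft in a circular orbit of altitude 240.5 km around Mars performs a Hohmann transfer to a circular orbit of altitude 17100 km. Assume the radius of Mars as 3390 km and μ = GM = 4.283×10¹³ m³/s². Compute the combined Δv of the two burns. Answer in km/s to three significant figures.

r₁ = 3390 + 240.5 = 3630.5 km = 3.6305×10⁶ m.
r₂ = 3390 + 17100 = 20490 km = 2.0490×10⁷ m.
Transfer ellipse a_t = (r₁ + r₂)/2 = 1.206×10⁷ m.
At r₁: circular v_c1 = √(μ/r₁) = 3435 m/s; transfer-periapsis v_p = √[μ(2/r₁ − 1/a_t)] = 4477 m/s.
Δv₁ = v_p − v_c1 = 1042 m/s.
At r₂: circular v_c2 = √(μ/r₂) = 1446 m/s; transfer-apoapsis v_a = √[μ(2/r₂ − 1/a_t)] = 793.2 m/s.
Δv₂ = v_c2 − v_a = 652.5 m/s.
Total Δv = Δv₁ + Δv₂ = 1695 m/s = 1.695 km/s.

Δv_total ≈ 1.69 km/s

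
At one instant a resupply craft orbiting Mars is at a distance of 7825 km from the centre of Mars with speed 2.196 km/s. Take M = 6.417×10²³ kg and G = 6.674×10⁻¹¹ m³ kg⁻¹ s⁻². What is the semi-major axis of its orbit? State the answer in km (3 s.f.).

a ≈ 6990 km

μ = GM = 6.674×10⁻¹¹ × 6.417×10²³ = 4.283×10¹³ m³/s².
r = 7.825×10⁶ m.
Vis-viva rearranged: 1/a = 2/r − v²/μ = 2.556×10⁻⁷ − 1.126×10⁻⁷ = 1.430×10⁻⁷ m⁻¹.
a = 6.994×10⁶ m = 6993.5 km.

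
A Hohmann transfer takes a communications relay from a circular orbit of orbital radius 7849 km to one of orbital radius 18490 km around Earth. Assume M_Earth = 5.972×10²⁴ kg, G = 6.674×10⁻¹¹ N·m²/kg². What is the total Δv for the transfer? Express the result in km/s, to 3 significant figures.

Δv_total ≈ 2.38 km/s

μ = GM = 6.674×10⁻¹¹ × 5.972×10²⁴ = 3.986×10¹⁴ m³/s².
r₁ = 7849 km = 7.849×10⁶ m.
r₂ = 18490 km = 1.849×10⁷ m.
Transfer ellipse a_t = (r₁ + r₂)/2 = 1.317×10⁷ m.
At r₁: circular v_c1 = √(μ/r₁) = 7126 m/s; transfer-perigee v_p = √[μ(2/r₁ − 1/a_t)] = 8444 m/s.
Δv₁ = v_p − v_c1 = 1318 m/s.
At r₂: circular v_c2 = √(μ/r₂) = 4643 m/s; transfer-apogee v_a = √[μ(2/r₂ − 1/a_t)] = 3584 m/s.
Δv₂ = v_c2 − v_a = 1059 m/s.
Total Δv = Δv₁ + Δv₂ = 2376 m/s = 2.376 km/s.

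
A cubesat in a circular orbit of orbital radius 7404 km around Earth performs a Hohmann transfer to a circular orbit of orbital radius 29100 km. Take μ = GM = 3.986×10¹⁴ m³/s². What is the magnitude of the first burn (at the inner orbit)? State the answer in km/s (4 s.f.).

r₁ = 7404 km = 7.404×10⁶ m.
r₂ = 29100 km = 2.910×10⁷ m.
Transfer ellipse a_t = (r₁ + r₂)/2 = 1.825×10⁷ m.
At r₁: circular v_c1 = √(μ/r₁) = 7337 m/s; transfer-perigee v_p = √[μ(2/r₁ − 1/a_t)] = 9265 m/s.
Δv₁ = v_p − v_c1 = 1927 m/s.
= 1.927 km/s.

Δv ≈ 1.927 km/s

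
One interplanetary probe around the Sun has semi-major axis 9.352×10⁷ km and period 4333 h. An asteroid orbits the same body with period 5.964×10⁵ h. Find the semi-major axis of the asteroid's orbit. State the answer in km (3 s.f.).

a₂ ≈ 2.49×10⁹ km

Kepler's third law: a³ ∝ T², so a₂ = a₁ (T₂/T₁)^(2/3).
T₂/T₁ = 137.6, (T₂/T₁)^(2/3) = 26.66.
a₂ = 9.352×10⁷ × 26.66 = 2.493×10⁹ km.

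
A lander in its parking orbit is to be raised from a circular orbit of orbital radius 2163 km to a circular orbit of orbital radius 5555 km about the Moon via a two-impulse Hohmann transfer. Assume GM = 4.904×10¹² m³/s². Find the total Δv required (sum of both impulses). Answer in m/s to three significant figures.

Δv_total ≈ 537 m/s

r₁ = 2163 km = 2.163×10⁶ m.
r₂ = 5555 km = 5.555×10⁶ m.
Transfer ellipse a_t = (r₁ + r₂)/2 = 3.859×10⁶ m.
At r₁: circular v_c1 = √(μ/r₁) = 1506 m/s; transfer-perilune v_p = √[μ(2/r₁ − 1/a_t)] = 1807 m/s.
Δv₁ = v_p − v_c1 = 300.8 m/s.
At r₂: circular v_c2 = √(μ/r₂) = 939.6 m/s; transfer-apolune v_a = √[μ(2/r₂ − 1/a_t)] = 703.4 m/s.
Δv₂ = v_c2 − v_a = 236.1 m/s.
Total Δv = Δv₁ + Δv₂ = 537.0 m/s.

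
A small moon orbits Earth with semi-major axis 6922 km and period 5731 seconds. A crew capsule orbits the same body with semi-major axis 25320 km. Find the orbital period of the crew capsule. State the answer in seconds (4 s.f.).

Kepler's third law: T² ∝ a³, so T₂ = T₁ (a₂/a₁)^(3/2).
a₂/a₁ = 3.658, (a₂/a₁)^(3/2) = 6.996.
T₂ = 5731 × 6.996 = 40090 seconds.

T₂ ≈ 40090 seconds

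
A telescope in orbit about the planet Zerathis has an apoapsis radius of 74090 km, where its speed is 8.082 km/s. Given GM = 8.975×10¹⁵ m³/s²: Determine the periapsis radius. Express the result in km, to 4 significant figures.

periapsis radius ≈ 27350 km

r_a = 7.409×10⁷ m.
Specific energy ε = v²/2 − μ/r = -8.848×10⁷ J/kg, so a = −μ/(2ε) = 5.072×10⁷ m.
The apsides satisfy r_p + r_a = 2a, so the periapsis radius is 2a − r_a = 2.735×10⁷ m = 27349 km.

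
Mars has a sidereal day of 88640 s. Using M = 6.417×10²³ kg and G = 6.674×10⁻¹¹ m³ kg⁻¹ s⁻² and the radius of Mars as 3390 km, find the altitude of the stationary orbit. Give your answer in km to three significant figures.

h_sync ≈ 17000 km

μ = GM = 6.674×10⁻¹¹ × 6.417×10²³ = 4.283×10¹³ m³/s².
A synchronous orbit has period T, so by Kepler's third law a = (μT²/4π²)^(1/3).
μT²/4π² = 4.283×10¹³ × (8.864×10⁴)² / 39.48 = 8.524×10²¹ m³.
a = 2.043×10⁷ m = 20427 km.
Altitude h = a − R = 20427 − 3390 = 17037 km.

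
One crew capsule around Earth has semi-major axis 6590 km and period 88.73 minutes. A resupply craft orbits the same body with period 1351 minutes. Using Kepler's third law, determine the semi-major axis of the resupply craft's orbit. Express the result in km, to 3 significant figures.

a₂ ≈ 40500 km

Kepler's third law: a³ ∝ T², so a₂ = a₁ (T₂/T₁)^(2/3).
T₂/T₁ = 15.23, (T₂/T₁)^(2/3) = 6.143.
a₂ = 6590 × 6.143 = 40480 km.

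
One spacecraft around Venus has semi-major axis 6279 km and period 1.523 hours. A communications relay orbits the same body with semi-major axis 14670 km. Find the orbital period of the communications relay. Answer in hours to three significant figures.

Kepler's third law: T² ∝ a³, so T₂ = T₁ (a₂/a₁)^(3/2).
a₂/a₁ = 2.336, (a₂/a₁)^(3/2) = 3.571.
T₂ = 1.523 × 3.571 = 5.439 hours.

T₂ ≈ 5.44 hours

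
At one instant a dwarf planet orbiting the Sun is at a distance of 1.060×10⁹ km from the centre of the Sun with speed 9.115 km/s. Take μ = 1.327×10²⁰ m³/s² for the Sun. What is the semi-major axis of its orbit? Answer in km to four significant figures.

r = 1.060×10¹² m.
Specific orbital energy ε = v²/2 − μ/r = (9115)²/2 − 1.327×10²⁰/1.060×10¹² = -8.365×10⁷ J/kg.
Since ε = −μ/(2a), a = −μ/(2ε) = 7.932×10¹¹ m = 7.9321×10⁸ km.

a ≈ 7.932×10⁸ km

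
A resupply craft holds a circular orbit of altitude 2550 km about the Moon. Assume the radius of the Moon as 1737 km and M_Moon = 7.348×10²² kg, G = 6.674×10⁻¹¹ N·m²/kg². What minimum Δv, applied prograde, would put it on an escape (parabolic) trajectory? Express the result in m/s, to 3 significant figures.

μ = GM = 6.674×10⁻¹¹ × 7.348×10²² = 4.904×10¹² m³/s².
r = 1737 + 2550 = 4287.0 km = 4.2870×10⁶ m.
Circular speed v_c = √(μ/r) = 1070 m/s.
Escape speed v_esc = √(2μ/r) = √2 × v_c = 1513 m/s.
Δv = v_esc − v_c = 443.0 m/s.

Δv ≈ 443 m/s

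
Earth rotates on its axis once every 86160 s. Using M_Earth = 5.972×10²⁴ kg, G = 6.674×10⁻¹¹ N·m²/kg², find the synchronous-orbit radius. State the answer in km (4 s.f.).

μ = GM = 6.674×10⁻¹¹ × 5.972×10²⁴ = 3.986×10¹⁴ m³/s².
A synchronous orbit has period T, so by Kepler's third law a = (μT²/4π²)^(1/3).
μT²/4π² = 3.986×10¹⁴ × (8.616×10⁴)² / 39.48 = 7.495×10²² m³.
a = 4.216×10⁷ m = 42162 km.

r_sync ≈ 42160 km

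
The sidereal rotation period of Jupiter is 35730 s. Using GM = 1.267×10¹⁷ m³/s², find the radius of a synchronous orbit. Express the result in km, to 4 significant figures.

r_sync ≈ 1.600×10⁵ km

A synchronous orbit has period T, so by Kepler's third law a = (μT²/4π²)^(1/3).
μT²/4π² = 1.267×10¹⁷ × (3.573×10⁴)² / 39.48 = 4.097×10²⁴ m³.
a = 1.600×10⁸ m = 1.6002×10⁵ km.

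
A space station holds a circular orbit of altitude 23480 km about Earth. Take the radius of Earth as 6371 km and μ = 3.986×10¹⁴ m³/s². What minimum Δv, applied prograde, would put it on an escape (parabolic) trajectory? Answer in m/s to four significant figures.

r = 6371 + 23480 = 29851 km = 2.9851×10⁷ m.
Circular speed v_c = √(μ/r) = 3654 m/s.
Escape speed v_esc = √(2μ/r) = √2 × v_c = 5168 m/s.
Δv = v_esc − v_c = 1514 m/s.

Δv ≈ 1514 m/s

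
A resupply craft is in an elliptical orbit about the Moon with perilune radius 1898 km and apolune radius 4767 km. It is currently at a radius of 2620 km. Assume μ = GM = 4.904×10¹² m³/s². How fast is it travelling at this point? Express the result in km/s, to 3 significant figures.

Semi-major axis a = (r_p + r_a)/2 = 3332.5 km = 3.332×10⁶ m.
Vis-viva: v² = μ(2/r − 1/a) = 4.904×10¹² × (7.634×10⁻⁷ − 3.001×10⁻⁷) = 2.272×10⁶ m²/s².
v = 1507 m/s = 1.507 km/s.

v ≈ 1.51 km/s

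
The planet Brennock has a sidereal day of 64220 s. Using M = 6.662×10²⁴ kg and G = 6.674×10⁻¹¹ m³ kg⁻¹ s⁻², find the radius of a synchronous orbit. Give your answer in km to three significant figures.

μ = GM = 6.674×10⁻¹¹ × 6.662×10²⁴ = 4.446×10¹⁴ m³/s².
A synchronous orbit has period T, so by Kepler's third law a = (μT²/4π²)^(1/3).
μT²/4π² = 4.446×10¹⁴ × (6.422×10⁴)² / 39.48 = 4.645×10²² m³.
a = 3.595×10⁷ m = 35947 km.

r_sync ≈ 35900 km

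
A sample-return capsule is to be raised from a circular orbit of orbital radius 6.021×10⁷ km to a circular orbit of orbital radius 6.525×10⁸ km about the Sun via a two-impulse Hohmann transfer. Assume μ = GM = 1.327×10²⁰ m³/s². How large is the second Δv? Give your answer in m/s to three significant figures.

r₁ = 6.021×10⁷ km = 6.021×10¹⁰ m.
r₂ = 6.525×10⁸ km = 6.525×10¹¹ m.
Transfer ellipse a_t = (r₁ + r₂)/2 = 3.564×10¹¹ m.
At r₁: circular v_c1 = √(μ/r₁) = 46950 m/s; transfer-perihelion v_p = √[μ(2/r₁ − 1/a_t)] = 63530 m/s.
At r₂: circular v_c2 = √(μ/r₂) = 14260 m/s; transfer-aphelion v_a = √[μ(2/r₂ − 1/a_t)] = 5862 m/s.
Δv₂ = v_c2 − v_a = 8399 m/s.

Δv ≈ 8400 m/s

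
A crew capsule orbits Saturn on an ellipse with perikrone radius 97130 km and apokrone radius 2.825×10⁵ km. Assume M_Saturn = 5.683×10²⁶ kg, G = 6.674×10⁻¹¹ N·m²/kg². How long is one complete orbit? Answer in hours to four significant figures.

T ≈ 23.44 hours

μ = GM = 6.674×10⁻¹¹ × 5.683×10²⁶ = 3.793×10¹⁶ m³/s².
Semi-major axis a = (r_p + r_a)/2 = (97130 + 2.8250×10⁵)/2 = 1.8982×10⁵ km = 1.898×10⁸ m.
By Kepler's third law T = 2π√(a³/μ) = 2π × 1.343×10⁴ = 8.437×10⁴ s.
= 23.44 hours.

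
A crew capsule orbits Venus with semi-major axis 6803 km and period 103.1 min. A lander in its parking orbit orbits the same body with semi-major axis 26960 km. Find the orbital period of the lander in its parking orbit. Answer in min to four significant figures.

Kepler's third law: T² ∝ a³, so T₂ = T₁ (a₂/a₁)^(3/2).
a₂/a₁ = 3.963, (a₂/a₁)^(3/2) = 7.889.
T₂ = 103.1 × 7.889 = 813.4 min.

T₂ ≈ 813.4 min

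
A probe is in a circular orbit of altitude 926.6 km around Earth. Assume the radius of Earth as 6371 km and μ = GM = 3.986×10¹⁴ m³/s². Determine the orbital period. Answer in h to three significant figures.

r = 6371 + 926.6 = 7297.6 km = 7.2976×10⁶ m.
Kepler's third law: T = 2π√(r³/μ) = 2π√((7.298×10⁶)³ / 3.986×10¹⁴).
r³/μ = 9.750×10⁵ s², so T = 2π × 9.874×10² = 6.204×10³ s.
Converting: 6.204×10³ s ÷ 3600 = 1.723 h.

T ≈ 1.72 h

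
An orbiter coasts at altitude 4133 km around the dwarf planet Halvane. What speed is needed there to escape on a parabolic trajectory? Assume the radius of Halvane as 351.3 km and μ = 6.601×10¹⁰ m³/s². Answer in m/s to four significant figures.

v_esc ≈ 171.6 m/s

r = 351.3 + 4133 = 4484.3 km = 4.4843×10⁶ m.
Escape speed v_esc = √(2μ/r) = √(2 × 6.601×10¹⁰ / 4.484×10⁶) = √(2.944×10⁴) = 171.6 m/s.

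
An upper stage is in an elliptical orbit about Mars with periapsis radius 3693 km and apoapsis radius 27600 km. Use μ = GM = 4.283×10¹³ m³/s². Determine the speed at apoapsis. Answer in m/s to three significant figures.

Semi-major axis a = (r_p + r_a)/2 = 15646 km = 1.565×10⁷ m.
Vis-viva: v² = μ(2/r − 1/a) = 4.283×10¹³ × (7.246×10⁻⁸ − 6.391×10⁻⁸) = 3.663×10⁵ m²/s².
v = 605.2 m/s.

v ≈ 605 m/s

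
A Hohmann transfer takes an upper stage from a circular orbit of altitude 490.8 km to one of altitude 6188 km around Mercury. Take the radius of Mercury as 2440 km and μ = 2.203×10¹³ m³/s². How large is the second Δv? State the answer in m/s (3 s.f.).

r₁ = 2440 + 490.8 = 2930.8 km = 2.9308×10⁶ m.
r₂ = 2440 + 6188 = 8628.0 km = 8.6280×10⁶ m.
Transfer ellipse a_t = (r₁ + r₂)/2 = 5.779×10⁶ m.
At r₁: circular v_c1 = √(μ/r₁) = 2742 m/s; transfer-periherm v_p = √[μ(2/r₁ − 1/a_t)] = 3350 m/s.
At r₂: circular v_c2 = √(μ/r₂) = 1598 m/s; transfer-apoherm v_a = √[μ(2/r₂ − 1/a_t)] = 1138 m/s.
Δv₂ = v_c2 − v_a = 460.0 m/s.

Δv ≈ 460 m/s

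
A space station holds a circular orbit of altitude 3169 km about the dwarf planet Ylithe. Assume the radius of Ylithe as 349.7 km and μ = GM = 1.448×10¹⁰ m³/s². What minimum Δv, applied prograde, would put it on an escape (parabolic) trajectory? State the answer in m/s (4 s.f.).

r = 349.7 + 3169 = 3518.7 km = 3.5187×10⁶ m.
Circular speed v_c = √(μ/r) = 64.15 m/s.
Escape speed v_esc = √(2μ/r) = √2 × v_c = 90.72 m/s.
Δv = v_esc − v_c = 26.57 m/s.

Δv ≈ 26.57 m/s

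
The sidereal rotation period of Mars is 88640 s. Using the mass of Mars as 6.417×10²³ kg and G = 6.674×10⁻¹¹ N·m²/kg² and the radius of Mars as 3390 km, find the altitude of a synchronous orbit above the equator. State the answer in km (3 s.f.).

μ = GM = 6.674×10⁻¹¹ × 6.417×10²³ = 4.283×10¹³ m³/s².
A synchronous orbit has period T, so by Kepler's third law a = (μT²/4π²)^(1/3).
μT²/4π² = 4.283×10¹³ × (8.864×10⁴)² / 39.48 = 8.524×10²¹ m³.
a = 2.043×10⁷ m = 20427 km.
Altitude h = a − R = 20427 − 3390 = 17037 km.

h_sync ≈ 17000 km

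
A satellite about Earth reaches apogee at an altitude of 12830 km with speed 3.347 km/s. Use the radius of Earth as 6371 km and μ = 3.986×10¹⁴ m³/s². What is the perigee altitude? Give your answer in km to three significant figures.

r_a = 6371 + 12830 = 19201 km = 1.920×10⁷ m.
Specific energy ε = v²/2 − μ/r = -1.516×10⁷ J/kg, so a = −μ/(2ε) = 1.315×10⁷ m.
The apsides satisfy r_p + r_a = 2a, so the perigee radius is 2a − r_a = 7.095×10⁶ m = 7095.1 km.
Perigee altitude = 7095.1 − 6371 = 724.12 km.

perigee altitude ≈ 724 km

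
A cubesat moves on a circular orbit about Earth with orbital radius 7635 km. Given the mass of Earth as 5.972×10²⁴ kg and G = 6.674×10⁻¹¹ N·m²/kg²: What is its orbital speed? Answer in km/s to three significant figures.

μ = GM = 6.674×10⁻¹¹ × 5.972×10²⁴ = 3.986×10¹⁴ m³/s².
r = 7635 km = 7.635×10⁶ m.
For a circular orbit v = √(μ/r) = √(3.986×10¹⁴ / 7.635×10⁶) = √(5.220×10⁷) = 7225 m/s.
That is 7.225 km/s.

v ≈ 7.23 km/s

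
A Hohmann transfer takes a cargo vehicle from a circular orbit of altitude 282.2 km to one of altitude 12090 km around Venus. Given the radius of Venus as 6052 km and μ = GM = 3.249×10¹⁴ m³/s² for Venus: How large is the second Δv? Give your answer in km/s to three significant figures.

r₁ = 6052 + 282.2 = 6334.2 km = 6.3342×10⁶ m.
r₂ = 6052 + 12090 = 18142 km = 1.8142×10⁷ m.
Transfer ellipse a_t = (r₁ + r₂)/2 = 1.224×10⁷ m.
At r₁: circular v_c1 = √(μ/r₁) = 7162 m/s; transfer-periapsis v_p = √[μ(2/r₁ − 1/a_t)] = 8720 m/s.
At r₂: circular v_c2 = √(μ/r₂) = 4232 m/s; transfer-apoapsis v_a = √[μ(2/r₂ − 1/a_t)] = 3045 m/s.
Δv₂ = v_c2 − v_a = 1187 m/s.
= 1.187 km/s.

Δv ≈ 1.19 km/s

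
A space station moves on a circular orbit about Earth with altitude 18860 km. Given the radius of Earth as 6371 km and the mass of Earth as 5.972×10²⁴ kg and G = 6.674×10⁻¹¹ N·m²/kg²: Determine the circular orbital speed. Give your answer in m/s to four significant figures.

μ = GM = 6.674×10⁻¹¹ × 5.972×10²⁴ = 3.986×10¹⁴ m³/s².
r = 6371 + 18860 = 25231 km = 2.5231×10⁷ m.
For a circular orbit v = √(μ/r) = √(3.986×10¹⁴ / 2.523×10⁷) = √(1.580×10⁷) = 3975 m/s.

v ≈ 3975 m/s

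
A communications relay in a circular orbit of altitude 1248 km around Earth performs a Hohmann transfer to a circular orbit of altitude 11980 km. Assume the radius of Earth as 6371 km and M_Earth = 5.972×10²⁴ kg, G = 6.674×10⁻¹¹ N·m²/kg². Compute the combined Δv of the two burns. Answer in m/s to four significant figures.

Δv_total ≈ 2456 m/s

μ = GM = 6.674×10⁻¹¹ × 5.972×10²⁴ = 3.986×10¹⁴ m³/s².
r₁ = 6371 + 1248 = 7619.0 km = 7.6190×10⁶ m.
r₂ = 6371 + 11980 = 18351 km = 1.8351×10⁷ m.
Transfer ellipse a_t = (r₁ + r₂)/2 = 1.298×10⁷ m.
At r₁: circular v_c1 = √(μ/r₁) = 7233 m/s; transfer-perigee v_p = √[μ(2/r₁ − 1/a_t)] = 8598 m/s.
Δv₁ = v_p − v_c1 = 1366 m/s.
At r₂: circular v_c2 = √(μ/r₂) = 4660 m/s; transfer-apogee v_a = √[μ(2/r₂ − 1/a_t)] = 3570 m/s.
Δv₂ = v_c2 − v_a = 1091 m/s.
Total Δv = Δv₁ + Δv₂ = 2456 m/s.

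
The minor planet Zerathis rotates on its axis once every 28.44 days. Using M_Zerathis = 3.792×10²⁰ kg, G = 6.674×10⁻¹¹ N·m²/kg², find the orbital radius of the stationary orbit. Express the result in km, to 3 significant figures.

μ = GM = 6.674×10⁻¹¹ × 3.792×10²⁰ = 2.531×10¹⁰ m³/s².
T = 28.44 days = 2.457×10⁶ s.
A synchronous orbit has period T, so by Kepler's third law a = (μT²/4π²)^(1/3).
μT²/4π² = 2.531×10¹⁰ × (2.457×10⁶)² / 39.48 = 3.871×10²¹ m³.
a = 1.570×10⁷ m = 15701 km.

r_sync ≈ 15700 km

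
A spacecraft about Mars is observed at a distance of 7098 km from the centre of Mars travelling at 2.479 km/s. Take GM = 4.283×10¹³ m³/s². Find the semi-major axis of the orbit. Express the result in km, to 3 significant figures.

r = 7.098×10⁶ m.
Vis-viva rearranged: 1/a = 2/r − v²/μ = 2.818×10⁻⁷ − 1.435×10⁻⁷ = 1.383×10⁻⁷ m⁻¹.
a = 7.231×10⁶ m = 7231.4 km.

a ≈ 7230 km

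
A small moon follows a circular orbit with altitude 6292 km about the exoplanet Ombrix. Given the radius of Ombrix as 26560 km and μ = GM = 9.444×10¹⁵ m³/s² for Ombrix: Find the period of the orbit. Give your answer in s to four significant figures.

r = 26560 + 6292 = 32852 km = 3.2852×10⁷ m.
Kepler's third law: T = 2π√(r³/μ) = 2π√((3.285×10⁷)³ / 9.444×10¹⁵).
r³/μ = 3.754×10⁶ s², so T = 2π × 1.938×10³ = 1.217×10⁴ s.

T ≈ 12170 s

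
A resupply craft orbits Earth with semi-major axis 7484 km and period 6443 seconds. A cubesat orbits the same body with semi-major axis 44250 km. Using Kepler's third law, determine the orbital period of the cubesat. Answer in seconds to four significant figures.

T₂ ≈ 92630 seconds

Kepler's third law: T² ∝ a³, so T₂ = T₁ (a₂/a₁)^(3/2).
a₂/a₁ = 5.913, (a₂/a₁)^(3/2) = 14.38.
T₂ = 6443 × 14.38 = 92630 seconds.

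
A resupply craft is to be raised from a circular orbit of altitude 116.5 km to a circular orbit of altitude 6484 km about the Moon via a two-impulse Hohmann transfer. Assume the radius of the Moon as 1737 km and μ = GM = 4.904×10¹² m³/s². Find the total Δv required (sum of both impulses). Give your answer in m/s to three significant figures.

Δv_total ≈ 755 m/s

r₁ = 1737 + 116.5 = 1853.5 km = 1.8535×10⁶ m.
r₂ = 1737 + 6484 = 8221.0 km = 8.2210×10⁶ m.
Transfer ellipse a_t = (r₁ + r₂)/2 = 5.037×10⁶ m.
At r₁: circular v_c1 = √(μ/r₁) = 1627 m/s; transfer-perilune v_p = √[μ(2/r₁ − 1/a_t)] = 2078 m/s.
Δv₁ = v_p − v_c1 = 451.4 m/s.
At r₂: circular v_c2 = √(μ/r₂) = 772.3 m/s; transfer-apolune v_a = √[μ(2/r₂ − 1/a_t)] = 468.5 m/s.
Δv₂ = v_c2 − v_a = 303.8 m/s.
Total Δv = Δv₁ + Δv₂ = 755.2 m/s.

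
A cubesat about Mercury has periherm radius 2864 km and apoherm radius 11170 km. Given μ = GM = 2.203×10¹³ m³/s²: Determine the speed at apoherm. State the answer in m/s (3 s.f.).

Semi-major axis a = (r_p + r_a)/2 = 7017.0 km = 7.017×10⁶ m.
Vis-viva: v² = μ(2/r − 1/a) = 2.203×10¹³ × (1.791×10⁻⁷ − 1.425×10⁻⁷) = 8.050×10⁵ m²/s².
v = 897.2 m/s.

v ≈ 897 m/s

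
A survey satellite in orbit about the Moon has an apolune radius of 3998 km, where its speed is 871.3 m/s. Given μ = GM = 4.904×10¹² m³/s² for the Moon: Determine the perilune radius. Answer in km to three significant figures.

perilune radius ≈ 1790 km

r_a = 3.998×10⁶ m.
Specific energy ε = v²/2 − μ/r = -8.470×10⁵ J/kg, so a = −μ/(2ε) = 2.895×10⁶ m.
The apsides satisfy r_p + r_a = 2a, so the perilune radius is 2a − r_a = 1.792×10⁶ m = 1791.6 km.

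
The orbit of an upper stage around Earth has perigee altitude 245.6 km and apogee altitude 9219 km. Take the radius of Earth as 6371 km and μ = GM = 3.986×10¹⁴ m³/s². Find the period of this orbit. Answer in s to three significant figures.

T ≈ 11600 s

r_p = 6371 + 245.6 = 6616.6 km = 6.6166×10⁶ m.
r_a = 6371 + 9219 = 15590 km = 1.5590×10⁷ m.
Semi-major axis a = (r_p + r_a)/2 = (6616.6 + 15590)/2 = 11103 km = 1.110×10⁷ m.
By Kepler's third law T = 2π√(a³/μ) = 2π × 1.853×10³ = 1.164×10⁴ s.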